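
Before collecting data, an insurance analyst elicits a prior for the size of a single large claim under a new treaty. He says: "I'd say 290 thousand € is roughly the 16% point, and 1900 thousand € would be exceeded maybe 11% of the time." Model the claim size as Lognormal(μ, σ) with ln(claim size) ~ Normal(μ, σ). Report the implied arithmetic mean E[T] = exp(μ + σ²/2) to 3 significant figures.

If T ~ Lognormal(μ,σ) then ln T ~ Normal(μ,σ), so the p-quantile of ln T is μ + z_p·σ.
ln(290) = 5.67 and ln(1900) = 7.55; z_{0.16} = -0.9945, z_{0.89} = 1.227.
σ = (7.55 − 5.67)/(1.227 − (-0.9945)) = 0.846.
μ = 5.67 − (-0.9945)·0.846 = 6.512.
E[T] = exp(μ + σ²/2) = exp(6.512 + 0.3582) = 963 thousand €.

E[T] ≈ 963 thousand €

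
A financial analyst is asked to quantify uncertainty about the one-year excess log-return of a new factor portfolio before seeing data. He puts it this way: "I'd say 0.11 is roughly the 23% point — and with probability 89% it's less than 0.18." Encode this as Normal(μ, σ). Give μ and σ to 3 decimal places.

For Normal(μ,σ), the p-quantile is μ + z_p·σ. Here z_{0.23} = -0.7388, z_{0.89} = 1.227.
So 0.11 = μ − 0.7388σ and 0.18 = μ + 1.227σ.
Subtracting: σ = (0.18 − 0.11)/(1.227 − (-0.7388)) = 0.036.
Then μ = 0.11 − (-0.7388)·0.036 = 0.136.

μ = 0.136, σ = 0.036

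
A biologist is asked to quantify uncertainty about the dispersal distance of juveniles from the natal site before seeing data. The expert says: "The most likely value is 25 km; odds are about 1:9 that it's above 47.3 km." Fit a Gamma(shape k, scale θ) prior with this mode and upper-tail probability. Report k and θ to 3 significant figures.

k ≈ 5.7, θ ≈ 5.32

Gamma(k,θ) with k>1 has mode (k−1)θ, so θ = 25/(k−1).
Need P(X < 47.3) = 0.9 with θ tied to k this way. Start at k = 2, θ = 25: P(X<47.3) ≈ 0.564.
Too low — raise k to concentrate. Iterating converges to k ≈ 5.7.
Then θ = 25/(5.7−1) ≈ 5.32.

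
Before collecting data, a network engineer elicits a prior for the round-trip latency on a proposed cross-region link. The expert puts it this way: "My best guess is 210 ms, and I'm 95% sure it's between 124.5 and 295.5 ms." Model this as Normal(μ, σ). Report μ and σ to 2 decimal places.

A symmetric 95% interval runs μ ± z·σ with z = 1.96.
Half-width = 85.5, so σ = 85.5/1.96 = 43.62.
μ is the stated best guess, 210.00.

μ = 210.00, σ = 43.62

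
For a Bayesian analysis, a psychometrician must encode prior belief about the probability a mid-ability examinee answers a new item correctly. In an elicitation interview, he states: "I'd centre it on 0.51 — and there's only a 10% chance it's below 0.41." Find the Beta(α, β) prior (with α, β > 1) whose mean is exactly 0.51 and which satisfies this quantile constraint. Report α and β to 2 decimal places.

With mean 0.51 fixed, write α = 0.51s, β = 0.49s where s = α+β.
Need P(θ < 0.41) = 0.1 under Beta(0.51s, 0.49s). Normal approximation: (q−m)/√(m(1−m)/s) ≈ z_{0.1} = -1.28, so s ≈ 0.51·0.49·(-1.28)²/(0.41−0.51)² = 41.0.
At s = 41.0: P(θ<0.41) ≈ 0.099. Adjusting to match 0.1 gives s ≈ 40.80.
So α = 0.51·40.80 ≈ 20.81, β = 0.49·40.80 ≈ 19.99.

α ≈ 20.81, β ≈ 19.99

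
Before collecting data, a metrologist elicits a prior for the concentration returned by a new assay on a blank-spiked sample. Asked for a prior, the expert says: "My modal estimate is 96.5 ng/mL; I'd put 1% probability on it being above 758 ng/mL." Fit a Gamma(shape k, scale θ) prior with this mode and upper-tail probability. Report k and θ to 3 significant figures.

k ≈ 1.8, θ ≈ 121

Gamma(k,θ) with k>1 has mode (k−1)θ, so θ = 96.5/(k−1).
Need P(X < 758) = 0.99 with θ tied to k this way. Start at k = 2, θ = 96.5: P(X<758) ≈ 0.997.
Too high — lower k to spread out. Iterating converges to k ≈ 1.8.
Then θ = 96.5/(1.8−1) ≈ 121.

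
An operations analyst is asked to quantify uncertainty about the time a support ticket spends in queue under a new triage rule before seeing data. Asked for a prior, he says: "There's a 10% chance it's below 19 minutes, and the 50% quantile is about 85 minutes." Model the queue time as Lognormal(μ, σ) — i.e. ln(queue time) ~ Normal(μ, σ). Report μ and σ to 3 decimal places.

μ ≈ 4.443, σ ≈ 1.169

If T ~ Lognormal(μ,σ) then ln T ~ Normal(μ,σ), so the p-quantile of ln T is μ + z_p·σ.
ln(19) = 2.944 and ln(85) = 4.443; z_{0.1} = -1.282, z_{0.5} = 0.
σ = (4.443 − 2.944)/(0 − (-1.282)) = 1.169.
μ = 2.944 − (-1.282)·1.169 = 4.443.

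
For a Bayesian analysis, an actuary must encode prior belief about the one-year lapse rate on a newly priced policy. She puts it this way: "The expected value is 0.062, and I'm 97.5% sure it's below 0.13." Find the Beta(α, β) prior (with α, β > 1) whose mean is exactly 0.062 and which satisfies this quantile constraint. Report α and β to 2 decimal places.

α ≈ 4.20, β ≈ 63.52

With mean 0.062 fixed, write α = 0.062s, β = 0.938s where s = α+β.
Need P(θ < 0.13) = 0.975 under Beta(0.062s, 0.938s). Normal approximation: (q−m)/√(m(1−m)/s) ≈ z_{0.975} = 1.96, so s ≈ 0.062·0.938·(1.96)²/(0.13−0.062)² = 48.3.
At s = 48.3: P(θ<0.13) ≈ 0.955. Adjusting to match 0.975 gives s ≈ 67.72.
So α = 0.062·67.72 ≈ 4.20, β = 0.938·67.72 ≈ 63.52.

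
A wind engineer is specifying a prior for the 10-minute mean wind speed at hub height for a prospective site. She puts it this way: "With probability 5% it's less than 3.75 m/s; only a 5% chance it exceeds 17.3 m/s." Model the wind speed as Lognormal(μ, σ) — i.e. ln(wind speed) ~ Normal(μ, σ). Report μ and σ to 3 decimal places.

If T ~ Lognormal(μ,σ) then ln T ~ Normal(μ,σ), so the p-quantile of ln T is μ + z_p·σ.
ln(3.75) = 1.322 and ln(17.3) = 2.851; z_{0.05} = -1.645, z_{0.95} = 1.645.
σ = (2.851 − 1.322)/(1.645 − (-1.645)) = 0.465.
μ = 1.322 − (-1.645)·0.465 = 2.086.

μ ≈ 2.086, σ ≈ 0.465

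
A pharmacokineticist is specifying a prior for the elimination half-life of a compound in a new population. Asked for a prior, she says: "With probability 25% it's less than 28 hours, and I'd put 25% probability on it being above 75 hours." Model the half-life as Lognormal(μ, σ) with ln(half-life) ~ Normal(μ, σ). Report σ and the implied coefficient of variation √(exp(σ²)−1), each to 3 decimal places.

If T ~ Lognormal(μ,σ) then ln T ~ Normal(μ,σ), so the p-quantile of ln T is μ + z_p·σ.
ln(28) = 3.332 and ln(75) = 4.317; z_{0.25} = -0.6745, z_{0.75} = 0.6745.
σ = (4.317 − 3.332)/(0.6745 − (-0.6745)) = 0.730.
μ = 3.332 − (-0.6745)·0.730 = 3.825.
CV = √(exp(σ²)−1) = √(exp(0.5335)−1) = 0.840.

σ ≈ 0.730, CV ≈ 0.840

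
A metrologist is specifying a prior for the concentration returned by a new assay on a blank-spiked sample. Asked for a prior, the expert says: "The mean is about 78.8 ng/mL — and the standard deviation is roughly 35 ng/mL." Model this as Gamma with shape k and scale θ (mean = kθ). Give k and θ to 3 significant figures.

For Gamma(k, scale θ): mean = kθ, variance = kθ², so CV = 1/√k.
CV = SD/mean = 35/78.8 = 0.4442, hence k = 1/CV² = 5.07.
Then θ = mean/k = 78.8/5.07 = 15.5.

k ≈ 5.07, θ ≈ 15.5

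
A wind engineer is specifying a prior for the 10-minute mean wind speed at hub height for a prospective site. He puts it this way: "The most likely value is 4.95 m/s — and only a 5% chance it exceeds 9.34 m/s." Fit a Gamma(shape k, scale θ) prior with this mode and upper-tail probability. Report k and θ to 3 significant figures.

Gamma(k,θ) with k>1 has mode (k−1)θ, so θ = 4.95/(k−1).
Need P(X < 9.34) = 0.95 with θ tied to k this way. Start at k = 2, θ = 4.95: P(X<9.34) ≈ 0.563.
Too low — raise k to concentrate. Iterating converges to k ≈ 7.9.
Then θ = 4.95/(7.9−1) ≈ 0.718.

k ≈ 7.9, θ ≈ 0.718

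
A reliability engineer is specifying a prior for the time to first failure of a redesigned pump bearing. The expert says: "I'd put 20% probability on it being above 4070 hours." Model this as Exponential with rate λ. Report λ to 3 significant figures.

λ ≈ 0.000395

P(T > 4070.0) = e^(−λ·4070.0) = 0.2, so λ = −ln(0.2)/4070.0 = 0.000395.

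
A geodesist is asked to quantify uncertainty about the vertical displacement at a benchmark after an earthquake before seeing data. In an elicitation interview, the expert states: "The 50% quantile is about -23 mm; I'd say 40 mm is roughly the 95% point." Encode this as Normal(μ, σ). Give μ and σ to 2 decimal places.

For Normal(μ,σ), the p-quantile is μ + z_p·σ. Here z_{0.5} = 0, z_{0.95} = 1.645.
So -23 = μ + 0σ and 40 = μ + 1.645σ.
Subtracting: σ = (40 − -23)/(1.645 − (0)) = 38.30.
Then μ = -23 − (0)·38.30 = -23.00.

μ = -23.00, σ = 38.30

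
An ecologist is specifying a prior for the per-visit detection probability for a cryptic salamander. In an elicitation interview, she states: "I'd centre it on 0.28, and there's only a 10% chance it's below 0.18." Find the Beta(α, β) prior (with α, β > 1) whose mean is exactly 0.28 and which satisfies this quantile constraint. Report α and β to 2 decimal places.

With mean 0.28 fixed, write α = 0.28s, β = 0.72s where s = α+β.
Need P(θ < 0.18) = 0.1 under Beta(0.28s, 0.72s). Normal approximation: (q−m)/√(m(1−m)/s) ≈ z_{0.1} = -1.28, so s ≈ 0.28·0.72·(-1.28)²/(0.18−0.28)² = 33.1.
At s = 33.1: P(θ<0.18) ≈ 0.090. Adjusting to match 0.1 gives s ≈ 30.43.
So α = 0.28·30.43 ≈ 8.52, β = 0.72·30.43 ≈ 21.91.

α ≈ 8.52, β ≈ 21.91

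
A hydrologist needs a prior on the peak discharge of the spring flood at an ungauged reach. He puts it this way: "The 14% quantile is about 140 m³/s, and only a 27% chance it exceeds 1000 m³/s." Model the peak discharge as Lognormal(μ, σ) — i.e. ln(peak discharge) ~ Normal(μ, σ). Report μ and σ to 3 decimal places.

μ ≈ 6.196, σ ≈ 1.161

If T ~ Lognormal(μ,σ) then ln T ~ Normal(μ,σ), so the p-quantile of ln T is μ + z_p·σ.
ln(140) = 4.942 and ln(1000) = 6.908; z_{0.14} = -1.08, z_{0.73} = 0.6128.
σ = (6.908 − 4.942)/(0.6128 − (-1.08)) = 1.161.
μ = 4.942 − (-1.08)·1.161 = 6.196.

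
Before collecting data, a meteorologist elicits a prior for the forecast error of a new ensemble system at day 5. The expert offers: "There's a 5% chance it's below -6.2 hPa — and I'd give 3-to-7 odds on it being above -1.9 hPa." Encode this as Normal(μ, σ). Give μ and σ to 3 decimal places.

The p-quantile of Normal(μ,σ) is μ + z_p·σ, with z_{0.05} = -1.645 and z_{0.7} = 0.5244.
Eliminate σ: μ = (z₂·x₁ − z₁·x₂)/(z₂ − z₁) = (0.5244·-6.2 − (-1.645)·-1.9)/2.169 = -2.939.
Then σ = (x₂ − x₁)/(z₂ − z₁) = (-1.9 − -6.2)/2.169 = 1.982.

μ = -2.939, σ = 1.982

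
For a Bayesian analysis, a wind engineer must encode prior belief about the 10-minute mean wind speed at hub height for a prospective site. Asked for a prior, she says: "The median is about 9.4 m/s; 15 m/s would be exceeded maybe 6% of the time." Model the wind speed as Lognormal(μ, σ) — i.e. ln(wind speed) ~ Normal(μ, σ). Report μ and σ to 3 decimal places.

μ ≈ 2.241, σ ≈ 0.301

If T ~ Lognormal(μ,σ) then ln T ~ Normal(μ,σ), so the p-quantile of ln T is μ + z_p·σ.
ln(9.4) = 2.241 and ln(15) = 2.708; z_{0.5} = 0, z_{0.94} = 1.555.
σ = (2.708 − 2.241)/(1.555 − (0)) = 0.301.
μ = 2.241 − (0)·0.301 = 2.241.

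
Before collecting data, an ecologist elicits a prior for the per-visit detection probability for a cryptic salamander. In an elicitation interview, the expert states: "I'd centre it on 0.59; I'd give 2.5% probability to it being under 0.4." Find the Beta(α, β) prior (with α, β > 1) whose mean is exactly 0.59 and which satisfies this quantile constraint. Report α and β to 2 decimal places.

With mean 0.59 fixed, write α = 0.59s, β = 0.41s where s = α+β.
Need P(θ < 0.4) = 0.025 under Beta(0.59s, 0.41s). Normal approximation: (q−m)/√(m(1−m)/s) ≈ z_{0.025} = -1.96, so s ≈ 0.59·0.41·(-1.96)²/(0.4−0.59)² = 25.7.
At s = 25.7: P(θ<0.4) ≈ 0.026. Adjusting to match 0.025 gives s ≈ 26.10.
So α = 0.59·26.10 ≈ 15.40, β = 0.41·26.10 ≈ 10.70.

α ≈ 15.40, β ≈ 10.70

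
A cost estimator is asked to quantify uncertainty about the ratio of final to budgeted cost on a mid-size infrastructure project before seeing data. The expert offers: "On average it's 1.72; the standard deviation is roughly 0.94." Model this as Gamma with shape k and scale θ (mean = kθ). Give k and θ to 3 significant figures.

For Gamma(k, scale θ): mean = kθ, variance = kθ², so CV = 1/√k.
CV = SD/mean = 0.94/1.72 = 0.5465, hence k = 1/CV² = 3.35.
Then θ = mean/k = 1.72/3.35 = 0.514.

k ≈ 3.35, θ ≈ 0.514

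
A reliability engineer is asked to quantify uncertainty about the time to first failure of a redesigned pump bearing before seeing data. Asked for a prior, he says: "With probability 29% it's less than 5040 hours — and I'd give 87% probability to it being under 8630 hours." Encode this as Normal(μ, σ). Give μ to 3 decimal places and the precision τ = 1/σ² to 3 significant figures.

μ = 6222.688, τ = 2.19e-07

For Normal(μ,σ), the p-quantile is μ + z_p·σ. Here z_{0.29} = -0.5534, z_{0.87} = 1.126.
So 5040 = μ − 0.5534σ and 8630 = μ + 1.126σ.
Subtracting: σ = (8630 − 5040)/(1.126 − (-0.5534)) = 2137.190.
Then μ = 5040 − (-0.5534)·2137.190 = 6222.688.
Precision τ = 1/σ² = 1/2137² = 2.19e-07.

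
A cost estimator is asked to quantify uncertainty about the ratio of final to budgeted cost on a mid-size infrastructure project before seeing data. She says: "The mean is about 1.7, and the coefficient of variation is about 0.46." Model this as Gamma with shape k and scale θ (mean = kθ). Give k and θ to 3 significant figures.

For Gamma(k, scale θ): mean = kθ, variance = kθ², so CV = 1/√k.
CV = 0.46, hence k = 1/CV² = 4.73.
Then θ = mean/k = 1.7/4.73 = 0.36.

k ≈ 4.73, θ ≈ 0.36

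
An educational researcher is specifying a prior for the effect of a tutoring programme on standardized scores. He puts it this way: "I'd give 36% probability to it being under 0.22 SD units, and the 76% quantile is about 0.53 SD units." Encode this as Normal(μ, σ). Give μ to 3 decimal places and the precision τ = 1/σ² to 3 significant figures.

μ = 0.324, τ = 11.8

The p-quantile of Normal(μ,σ) is μ + z_p·σ, with z_{0.36} = -0.3585 and z_{0.76} = 0.7063.
Eliminate σ: μ = (z₂·x₁ − z₁·x₂)/(z₂ − z₁) = (0.7063·0.22 − (-0.3585)·0.53)/1.065 = 0.324.
Then σ = (x₂ − x₁)/(z₂ − z₁) = (0.53 − 0.22)/1.065 = 0.291.
Precision τ = 1/σ² = 1/0.2911² = 11.8.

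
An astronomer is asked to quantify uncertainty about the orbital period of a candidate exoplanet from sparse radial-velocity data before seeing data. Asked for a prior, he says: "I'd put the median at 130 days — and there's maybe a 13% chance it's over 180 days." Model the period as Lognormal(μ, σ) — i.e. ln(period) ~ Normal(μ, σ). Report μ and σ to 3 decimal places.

μ ≈ 4.868, σ ≈ 0.289

If T ~ Lognormal(μ,σ) then ln T ~ Normal(μ,σ), so the p-quantile of ln T is μ + z_p·σ.
ln(130) = 4.868 and ln(180) = 5.193; z_{0.5} = 0, z_{0.87} = 1.126.
σ = (5.193 − 4.868)/(1.126 − (0)) = 0.289.
μ = 4.868 − (0)·0.289 = 4.868.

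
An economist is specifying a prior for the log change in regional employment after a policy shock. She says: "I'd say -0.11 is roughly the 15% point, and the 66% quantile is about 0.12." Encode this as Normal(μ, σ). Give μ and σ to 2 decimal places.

μ = 0.05, σ = 0.16

For Normal(μ,σ), the p-quantile is μ + z_p·σ. Here z_{0.15} = -1.036, z_{0.66} = 0.4125.
So -0.11 = μ − 1.036σ and 0.12 = μ + 0.4125σ.
Subtracting: σ = (0.12 − -0.11)/(0.4125 − (-1.036)) = 0.16.
Then μ = -0.11 − (-1.036)·0.16 = 0.05.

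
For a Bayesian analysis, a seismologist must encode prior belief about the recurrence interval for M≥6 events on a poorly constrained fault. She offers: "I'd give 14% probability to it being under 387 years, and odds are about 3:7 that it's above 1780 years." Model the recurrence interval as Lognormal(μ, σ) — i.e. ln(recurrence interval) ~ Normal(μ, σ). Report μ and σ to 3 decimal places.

If T ~ Lognormal(μ,σ) then ln T ~ Normal(μ,σ), so the p-quantile of ln T is μ + z_p·σ.
ln(387) = 5.958 and ln(1780) = 7.484; z_{0.14} = -1.08, z_{0.7} = 0.5244.
σ = (7.484 − 5.958)/(0.5244 − (-1.08)) = 0.951.
μ = 5.958 − (-1.08)·0.951 = 6.986.

μ ≈ 6.986, σ ≈ 0.951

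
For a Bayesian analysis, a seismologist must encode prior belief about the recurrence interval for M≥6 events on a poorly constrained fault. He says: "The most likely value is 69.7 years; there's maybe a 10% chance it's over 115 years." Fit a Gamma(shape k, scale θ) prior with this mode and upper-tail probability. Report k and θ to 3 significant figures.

Gamma(k,θ) with k>1 has mode (k−1)θ, so θ = 69.7/(k−1).
Need P(X < 115) = 0.9 with θ tied to k this way. Start at k = 2, θ = 69.7: P(X<115) ≈ 0.491.
Too low — raise k to concentrate. Iterating converges to k ≈ 8.52.
Then θ = 69.7/(8.52−1) ≈ 9.26.

k ≈ 8.52, θ ≈ 9.26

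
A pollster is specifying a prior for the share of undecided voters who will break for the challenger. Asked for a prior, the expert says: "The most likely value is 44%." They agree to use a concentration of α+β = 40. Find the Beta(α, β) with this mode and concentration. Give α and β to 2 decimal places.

α = 17.72, β = 22.28

For α,β > 1 the Beta mode is (α−1)/(α+β−2). With α+β = 40, the mode is (α−1)/38.
Set (α−1)/38 = 0.44 → α = 1 + 0.44·38 = 17.72.
β = 40 − α = 22.28.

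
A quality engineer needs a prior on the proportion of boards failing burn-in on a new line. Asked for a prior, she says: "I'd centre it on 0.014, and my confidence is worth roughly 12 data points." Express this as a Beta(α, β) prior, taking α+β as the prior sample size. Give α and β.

Under the effective-sample-size interpretation, Beta(α, β) has prior mean α/(α+β) and prior sample size α+β.
So α+β = 12 and α/(α+β) = 0.014, giving α = 0.014·12 = 0.168 and β = 12 − 0.168 = 11.832.

α = 0.168, β = 11.832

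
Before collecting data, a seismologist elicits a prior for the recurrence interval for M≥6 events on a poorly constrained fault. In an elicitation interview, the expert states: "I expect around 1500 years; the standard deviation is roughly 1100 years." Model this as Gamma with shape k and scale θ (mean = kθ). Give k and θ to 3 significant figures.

For Gamma(k, scale θ): mean = kθ, variance = kθ², so CV = 1/√k.
CV = SD/mean = 1100/1500 = 0.7333, hence k = 1/CV² = 1.86.
Then θ = mean/k = 1500/1.86 = 807.

k ≈ 1.86, θ ≈ 807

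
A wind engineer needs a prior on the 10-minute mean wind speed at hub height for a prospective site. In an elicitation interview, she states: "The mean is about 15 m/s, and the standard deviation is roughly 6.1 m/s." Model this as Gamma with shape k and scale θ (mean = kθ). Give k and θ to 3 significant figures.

For Gamma(k, scale θ): mean = kθ, variance = kθ², so CV = 1/√k.
CV = SD/mean = 6.1/15 = 0.4067, hence k = 1/CV² = 6.05.
Then θ = mean/k = 15/6.05 = 2.48.

k ≈ 6.05, θ ≈ 2.48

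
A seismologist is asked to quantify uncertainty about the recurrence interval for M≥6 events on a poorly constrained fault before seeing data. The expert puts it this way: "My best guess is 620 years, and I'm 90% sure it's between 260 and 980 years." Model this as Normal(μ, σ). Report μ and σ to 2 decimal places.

μ = 620.00, σ = 218.86

A symmetric 90% interval runs μ ± z·σ with z = 1.645.
Half-width = 360, so σ = 360/1.645 = 218.86.
μ is the stated best guess, 620.00.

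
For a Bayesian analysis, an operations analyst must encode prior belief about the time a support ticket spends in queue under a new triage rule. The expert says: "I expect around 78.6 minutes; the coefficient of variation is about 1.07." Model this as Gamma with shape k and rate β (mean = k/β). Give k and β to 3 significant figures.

For Gamma(k, rate β): mean = k/β, variance = k/β², so CV = 1/√k.
CV = 1.07, hence k = 1/CV² = 0.873.
Then β = k/mean = 0.873/78.6 = 0.0111.

k ≈ 0.873, β ≈ 0.0111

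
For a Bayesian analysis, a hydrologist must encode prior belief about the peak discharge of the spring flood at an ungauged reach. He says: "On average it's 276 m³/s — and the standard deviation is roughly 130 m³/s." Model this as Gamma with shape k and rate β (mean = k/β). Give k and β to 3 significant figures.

k ≈ 4.51, β ≈ 0.0163

For Gamma(k, rate β): mean = k/β, variance = k/β², so CV = 1/√k.
CV = SD/mean = 130/276 = 0.471, hence k = 1/CV² = 4.51.
Then β = k/mean = 4.51/276 = 0.0163.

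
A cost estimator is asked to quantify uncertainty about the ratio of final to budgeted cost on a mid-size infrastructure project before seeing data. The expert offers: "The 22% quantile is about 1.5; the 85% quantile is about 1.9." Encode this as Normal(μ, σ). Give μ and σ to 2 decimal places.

μ = 1.67, σ = 0.22

The p-quantile of Normal(μ,σ) is μ + z_p·σ, with z_{0.22} = -0.7722 and z_{0.85} = 1.036.
Eliminate σ: μ = (z₂·x₁ − z₁·x₂)/(z₂ − z₁) = (1.036·1.5 − (-0.7722)·1.9)/1.809 = 1.67.
Then σ = (x₂ − x₁)/(z₂ − z₁) = (1.9 − 1.5)/1.809 = 0.22.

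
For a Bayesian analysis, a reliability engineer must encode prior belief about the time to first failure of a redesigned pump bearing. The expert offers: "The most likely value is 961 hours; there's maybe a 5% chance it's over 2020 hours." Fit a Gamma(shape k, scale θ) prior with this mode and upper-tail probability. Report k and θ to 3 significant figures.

k ≈ 6, θ ≈ 192

Gamma(k,θ) with k>1 has mode (k−1)θ, so θ = 961/(k−1).
Need P(X < 2020) = 0.95 with θ tied to k this way. Start at k = 2, θ = 961: P(X<2020) ≈ 0.621.
Too low — raise k to concentrate. Iterating converges to k ≈ 6.
Then θ = 961/(6−1) ≈ 192.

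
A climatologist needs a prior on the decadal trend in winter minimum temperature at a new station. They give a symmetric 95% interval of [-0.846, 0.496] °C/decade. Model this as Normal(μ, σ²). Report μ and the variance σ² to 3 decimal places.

μ = -0.175, σ² = 0.117

A symmetric 95% interval runs μ ± z·σ with z = 1.96.
Half-width = 0.671, so σ = 0.671/1.96 = 0.3424 and σ² = 0.117.
μ is the interval midpoint, -0.175.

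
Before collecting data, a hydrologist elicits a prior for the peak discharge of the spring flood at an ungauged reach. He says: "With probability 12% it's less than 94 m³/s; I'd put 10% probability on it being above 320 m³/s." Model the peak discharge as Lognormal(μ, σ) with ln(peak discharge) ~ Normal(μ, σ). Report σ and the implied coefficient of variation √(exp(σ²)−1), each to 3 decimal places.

If T ~ Lognormal(μ,σ) then ln T ~ Normal(μ,σ), so the p-quantile of ln T is μ + z_p·σ.
ln(94) = 4.543 and ln(320) = 5.768; z_{0.12} = -1.175, z_{0.9} = 1.282.
σ = (5.768 − 4.543)/(1.282 − (-1.175)) = 0.499.
μ = 4.543 − (-1.175)·0.499 = 5.129.
CV = √(exp(σ²)−1) = √(exp(0.2487)−1) = 0.531.

σ ≈ 0.499, CV ≈ 0.531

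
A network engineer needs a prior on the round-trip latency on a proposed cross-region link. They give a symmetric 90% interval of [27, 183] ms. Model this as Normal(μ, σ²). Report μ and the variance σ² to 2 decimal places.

μ = 105.00, σ² = 2248.72

A symmetric 90% interval runs μ ± z·σ with z = 1.645.
Half-width = 78, so σ = 78/1.645 = 47.421 and σ² = 2248.72.
μ is the interval midpoint, 105.00.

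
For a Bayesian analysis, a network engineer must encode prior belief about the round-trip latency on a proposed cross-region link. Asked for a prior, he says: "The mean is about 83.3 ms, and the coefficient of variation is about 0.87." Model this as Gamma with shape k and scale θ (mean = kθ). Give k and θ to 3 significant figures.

k ≈ 1.32, θ ≈ 63

For Gamma(k, scale θ): mean = kθ, variance = kθ², so CV = 1/√k.
CV = 0.87, hence k = 1/CV² = 1.32.
Then θ = mean/k = 83.3/1.32 = 63.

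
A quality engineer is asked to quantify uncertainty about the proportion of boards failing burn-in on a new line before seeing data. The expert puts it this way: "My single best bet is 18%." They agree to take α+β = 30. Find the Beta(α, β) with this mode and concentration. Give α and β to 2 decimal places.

For α,β > 1 the Beta mode is (α−1)/(α+β−2). With α+β = 30, the mode is (α−1)/28.
Set (α−1)/28 = 0.18 → α = 1 + 0.18·28 = 6.04.
β = 30 − α = 23.96.

α = 6.04, β = 23.96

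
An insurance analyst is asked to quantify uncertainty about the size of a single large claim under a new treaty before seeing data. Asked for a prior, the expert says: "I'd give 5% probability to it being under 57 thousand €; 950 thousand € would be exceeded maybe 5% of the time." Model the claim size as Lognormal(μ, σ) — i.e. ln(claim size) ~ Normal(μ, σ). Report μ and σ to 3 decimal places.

If T ~ Lognormal(μ,σ) then ln T ~ Normal(μ,σ), so the p-quantile of ln T is μ + z_p·σ.
ln(57) = 4.043 and ln(950) = 6.856; z_{0.05} = -1.645, z_{0.95} = 1.645.
σ = (6.856 − 4.043)/(1.645 − (-1.645)) = 0.855.
μ = 4.043 − (-1.645)·0.855 = 5.450.

μ ≈ 5.450, σ ≈ 0.855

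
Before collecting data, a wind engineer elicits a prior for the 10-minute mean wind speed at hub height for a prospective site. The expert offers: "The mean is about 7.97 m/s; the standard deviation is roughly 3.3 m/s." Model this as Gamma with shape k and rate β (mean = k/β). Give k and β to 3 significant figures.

k ≈ 5.83, β ≈ 0.732

For Gamma(k, rate β): mean = k/β, variance = k/β², so CV = 1/√k.
CV = SD/mean = 3.3/7.97 = 0.4141, hence k = 1/CV² = 5.83.
Then β = k/mean = 5.83/7.97 = 0.732.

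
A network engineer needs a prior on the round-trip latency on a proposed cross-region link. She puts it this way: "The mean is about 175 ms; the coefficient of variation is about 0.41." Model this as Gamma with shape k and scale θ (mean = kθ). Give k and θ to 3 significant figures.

For Gamma(k, scale θ): mean = kθ, variance = kθ², so CV = 1/√k.
CV = 0.41, hence k = 1/CV² = 5.95.
Then θ = mean/k = 175/5.95 = 29.4.

k ≈ 5.95, θ ≈ 29.4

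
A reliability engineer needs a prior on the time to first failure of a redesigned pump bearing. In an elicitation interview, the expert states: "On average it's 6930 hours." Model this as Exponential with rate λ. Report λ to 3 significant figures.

λ ≈ 0.000144

Exponential mean = 1/λ, so λ = 1/6930.0 = 0.000144.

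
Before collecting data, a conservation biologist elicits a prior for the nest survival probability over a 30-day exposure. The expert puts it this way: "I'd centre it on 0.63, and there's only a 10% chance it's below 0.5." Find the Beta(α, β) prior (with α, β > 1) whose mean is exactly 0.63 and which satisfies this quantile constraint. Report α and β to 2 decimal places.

α ≈ 14.58, β ≈ 8.56

With mean 0.63 fixed, write α = 0.63s, β = 0.37s where s = α+β.
Need P(θ < 0.5) = 0.1 under Beta(0.63s, 0.37s). Normal approximation: (q−m)/√(m(1−m)/s) ≈ z_{0.1} = -1.28, so s ≈ 0.63·0.37·(-1.28)²/(0.5−0.63)² = 22.7.
At s = 22.7: P(θ<0.5) ≈ 0.102. Adjusting to match 0.1 gives s ≈ 23.14.
So α = 0.63·23.14 ≈ 14.58, β = 0.37·23.14 ≈ 8.56.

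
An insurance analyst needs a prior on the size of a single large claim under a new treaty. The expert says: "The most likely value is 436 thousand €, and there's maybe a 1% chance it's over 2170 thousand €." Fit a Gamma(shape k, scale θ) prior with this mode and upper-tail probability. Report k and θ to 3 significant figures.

k ≈ 2.52, θ ≈ 286

Gamma(k,θ) with k>1 has mode (k−1)θ, so θ = 436/(k−1).
Need P(X < 2170) = 0.99 with θ tied to k this way. Start at k = 2, θ = 436: P(X<2170) ≈ 0.959.
Too low — raise k to concentrate. Iterating converges to k ≈ 2.52.
Then θ = 436/(2.52−1) ≈ 286.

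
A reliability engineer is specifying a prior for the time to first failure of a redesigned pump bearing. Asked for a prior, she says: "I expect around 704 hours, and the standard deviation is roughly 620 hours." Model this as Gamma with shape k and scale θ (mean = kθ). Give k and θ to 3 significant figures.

k ≈ 1.29, θ ≈ 546

For Gamma(k, scale θ): mean = kθ, variance = kθ², so CV = 1/√k.
CV = SD/mean = 620/704 = 0.8807, hence k = 1/CV² = 1.29.
Then θ = mean/k = 704/1.29 = 546.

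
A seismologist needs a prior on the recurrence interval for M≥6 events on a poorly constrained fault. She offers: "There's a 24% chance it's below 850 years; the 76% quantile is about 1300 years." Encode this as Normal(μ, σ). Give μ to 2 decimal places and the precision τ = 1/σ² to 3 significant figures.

μ = 1075.00, τ = 9.85e-06

The p-quantile of Normal(μ,σ) is μ + z_p·σ, with z_{0.24} = -0.7063 and z_{0.76} = 0.7063.
Eliminate σ: μ = (z₂·x₁ − z₁·x₂)/(z₂ − z₁) = (0.7063·850 − (-0.7063)·1300)/1.413 = 1075.00.
Then σ = (x₂ − x₁)/(z₂ − z₁) = (1300 − 850)/1.413 = 318.56.
Precision τ = 1/σ² = 1/318.6² = 9.85e-06.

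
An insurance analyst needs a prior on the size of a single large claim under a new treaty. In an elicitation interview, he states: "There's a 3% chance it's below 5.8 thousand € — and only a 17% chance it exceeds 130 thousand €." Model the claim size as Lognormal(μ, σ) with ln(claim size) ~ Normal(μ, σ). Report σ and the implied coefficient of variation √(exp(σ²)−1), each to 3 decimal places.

σ ≈ 1.097, CV ≈ 1.527

If T ~ Lognormal(μ,σ) then ln T ~ Normal(μ,σ), so the p-quantile of ln T is μ + z_p·σ.
ln(5.8) = 1.758 and ln(130) = 4.868; z_{0.03} = -1.881, z_{0.83} = 0.9542.
σ = (4.868 − 1.758)/(0.9542 − (-1.881)) = 1.097.
μ = 1.758 − (-1.881)·1.097 = 3.821.
CV = √(exp(σ²)−1) = √(exp(1.2032)−1) = 1.527.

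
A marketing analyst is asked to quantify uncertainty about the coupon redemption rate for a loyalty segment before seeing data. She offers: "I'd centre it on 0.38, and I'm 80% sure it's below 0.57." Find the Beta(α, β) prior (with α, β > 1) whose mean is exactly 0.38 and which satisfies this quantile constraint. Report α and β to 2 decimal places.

With mean 0.38 fixed, write α = 0.38s, β = 0.62s where s = α+β.
Need P(θ < 0.57) = 0.8 under Beta(0.38s, 0.62s). Normal approximation: (q−m)/√(m(1−m)/s) ≈ z_{0.8} = 0.842, so s ≈ 0.38·0.62·(0.842)²/(0.57−0.38)² = 4.6.
At s = 4.6: P(θ<0.57) ≈ 0.804. Adjusting to match 0.8 gives s ≈ 4.47.
So α = 0.38·4.47 ≈ 1.70, β = 0.62·4.47 ≈ 2.77.

α ≈ 1.70, β ≈ 2.77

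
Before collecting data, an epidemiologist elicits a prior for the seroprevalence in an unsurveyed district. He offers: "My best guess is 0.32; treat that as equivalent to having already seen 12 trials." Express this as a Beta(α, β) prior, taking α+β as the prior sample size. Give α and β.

Under the effective-sample-size interpretation, Beta(α, β) has prior mean α/(α+β) and prior sample size α+β.
So α+β = 12 and α/(α+β) = 0.32, giving α = 0.32·12 = 3.84 and β = 12 − 3.84 = 8.16.

α = 3.84, β = 8.16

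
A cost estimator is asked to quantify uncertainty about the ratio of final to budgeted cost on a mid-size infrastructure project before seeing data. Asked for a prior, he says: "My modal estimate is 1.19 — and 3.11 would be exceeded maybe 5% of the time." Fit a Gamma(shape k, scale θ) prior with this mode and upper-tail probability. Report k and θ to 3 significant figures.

Gamma(k,θ) with k>1 has mode (k−1)θ, so θ = 1.19/(k−1).
Need P(X < 3.11) = 0.95 with θ tied to k this way. Start at k = 2, θ = 1.19: P(X<3.11) ≈ 0.735.
Too low — raise k to concentrate. Iterating converges to k ≈ 3.93.
Then θ = 1.19/(3.93−1) ≈ 0.407.

k ≈ 3.93, θ ≈ 0.407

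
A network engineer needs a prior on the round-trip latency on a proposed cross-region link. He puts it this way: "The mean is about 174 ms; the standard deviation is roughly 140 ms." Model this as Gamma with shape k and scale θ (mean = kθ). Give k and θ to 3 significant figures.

For Gamma(k, scale θ): mean = kθ, variance = kθ², so CV = 1/√k.
CV = SD/mean = 140/174 = 0.8046, hence k = 1/CV² = 1.54.
Then θ = mean/k = 174/1.54 = 113.

k ≈ 1.54, θ ≈ 113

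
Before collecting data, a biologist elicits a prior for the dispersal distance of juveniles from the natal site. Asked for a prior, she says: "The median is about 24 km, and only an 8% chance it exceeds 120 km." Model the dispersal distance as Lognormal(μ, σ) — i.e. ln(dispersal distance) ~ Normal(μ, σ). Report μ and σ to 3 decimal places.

If T ~ Lognormal(μ,σ) then ln T ~ Normal(μ,σ), so the p-quantile of ln T is μ + z_p·σ.
ln(24) = 3.178 and ln(120) = 4.787; z_{0.5} = 0, z_{0.92} = 1.405.
σ = (4.787 − 3.178)/(1.405 − (0)) = 1.145.
μ = 3.178 − (0)·1.145 = 3.178.

μ ≈ 3.178, σ ≈ 1.145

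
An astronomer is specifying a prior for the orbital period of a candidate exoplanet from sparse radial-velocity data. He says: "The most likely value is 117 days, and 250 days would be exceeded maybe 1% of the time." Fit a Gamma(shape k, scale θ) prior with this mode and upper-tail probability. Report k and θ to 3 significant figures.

Gamma(k,θ) with k>1 has mode (k−1)θ, so θ = 117/(k−1).
Need P(X < 250) = 0.99 with θ tied to k this way. Start at k = 2, θ = 117: P(X<250) ≈ 0.630.
Too low — raise k to concentrate. Iterating converges to k ≈ 9.41.
Then θ = 117/(9.41−1) ≈ 13.9.

k ≈ 9.41, θ ≈ 13.9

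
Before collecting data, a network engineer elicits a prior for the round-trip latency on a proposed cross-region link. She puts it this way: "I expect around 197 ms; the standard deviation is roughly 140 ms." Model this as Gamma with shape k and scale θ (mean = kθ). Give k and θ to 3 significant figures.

k ≈ 1.98, θ ≈ 99.5

For Gamma(k, scale θ): mean = kθ, variance = kθ², so CV = 1/√k.
CV = SD/mean = 140/197 = 0.7107, hence k = 1/CV² = 1.98.
Then θ = mean/k = 197/1.98 = 99.5.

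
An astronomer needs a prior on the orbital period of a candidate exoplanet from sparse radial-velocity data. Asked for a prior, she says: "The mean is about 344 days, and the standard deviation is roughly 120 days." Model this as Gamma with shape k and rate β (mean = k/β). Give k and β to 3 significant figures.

k ≈ 8.22, β ≈ 0.0239

For Gamma(k, rate β): mean = k/β, variance = k/β², so CV = 1/√k.
CV = SD/mean = 120/344 = 0.3488, hence k = 1/CV² = 8.22.
Then β = k/mean = 8.22/344 = 0.0239.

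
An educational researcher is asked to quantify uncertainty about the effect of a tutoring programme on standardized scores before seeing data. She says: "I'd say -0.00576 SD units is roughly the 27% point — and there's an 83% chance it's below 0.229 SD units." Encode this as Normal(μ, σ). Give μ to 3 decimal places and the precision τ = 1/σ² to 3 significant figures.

The p-quantile of Normal(μ,σ) is μ + z_p·σ, with z_{0.27} = -0.6128 and z_{0.83} = 0.9542.
Eliminate σ: μ = (z₂·x₁ − z₁·x₂)/(z₂ − z₁) = (0.9542·-0.00576 − (-0.6128)·0.229)/1.567 = 0.086.
Then σ = (x₂ − x₁)/(z₂ − z₁) = (0.229 − -0.00576)/1.567 = 0.150.
Precision τ = 1/σ² = 1/0.1498² = 44.6.

μ = 0.086, τ = 44.6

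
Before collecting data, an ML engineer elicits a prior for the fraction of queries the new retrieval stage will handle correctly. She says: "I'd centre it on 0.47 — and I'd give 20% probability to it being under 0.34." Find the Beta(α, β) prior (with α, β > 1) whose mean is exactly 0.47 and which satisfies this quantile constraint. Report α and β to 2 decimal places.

With mean 0.47 fixed, write α = 0.47s, β = 0.53s where s = α+β.
Need P(θ < 0.34) = 0.2 under Beta(0.47s, 0.53s). Normal approximation: (q−m)/√(m(1−m)/s) ≈ z_{0.2} = -0.842, so s ≈ 0.47·0.53·(-0.842)²/(0.34−0.47)² = 10.4.
At s = 10.4: P(θ<0.34) ≈ 0.202. Adjusting to match 0.2 gives s ≈ 10.64.
So α = 0.47·10.64 ≈ 5.00, β = 0.53·10.64 ≈ 5.64.

α ≈ 5.00, β ≈ 5.64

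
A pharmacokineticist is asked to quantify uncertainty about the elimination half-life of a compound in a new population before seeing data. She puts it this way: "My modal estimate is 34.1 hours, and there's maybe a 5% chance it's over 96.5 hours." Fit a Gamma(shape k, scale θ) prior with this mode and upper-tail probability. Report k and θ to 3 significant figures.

Gamma(k,θ) with k>1 has mode (k−1)θ, so θ = 34.1/(k−1).
Need P(X < 96.5) = 0.95 with θ tied to k this way. Start at k = 2, θ = 34.1: P(X<96.5) ≈ 0.774.
Too low — raise k to concentrate. Iterating converges to k ≈ 3.47.
Then θ = 34.1/(3.47−1) ≈ 13.8.

k ≈ 3.47, θ ≈ 13.8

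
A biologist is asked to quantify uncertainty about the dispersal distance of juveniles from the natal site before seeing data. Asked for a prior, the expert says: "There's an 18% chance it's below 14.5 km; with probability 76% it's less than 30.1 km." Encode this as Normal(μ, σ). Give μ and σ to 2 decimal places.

The p-quantile of Normal(μ,σ) is μ + z_p·σ, with z_{0.18} = -0.9154 and z_{0.76} = 0.7063.
Eliminate σ: μ = (z₂·x₁ − z₁·x₂)/(z₂ − z₁) = (0.7063·14.5 − (-0.9154)·30.1)/1.622 = 23.31.
Then σ = (x₂ − x₁)/(z₂ − z₁) = (30.1 − 14.5)/1.622 = 9.62.

μ = 23.31, σ = 9.62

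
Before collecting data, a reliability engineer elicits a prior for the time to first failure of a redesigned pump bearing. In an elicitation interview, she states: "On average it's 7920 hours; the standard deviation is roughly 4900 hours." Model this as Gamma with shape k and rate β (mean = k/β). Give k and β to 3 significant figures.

For Gamma(k, rate β): mean = k/β, variance = k/β², so CV = 1/√k.
CV = SD/mean = 4900/7920 = 0.6187, hence k = 1/CV² = 2.61.
Then β = k/mean = 2.61/7920 = 0.00033.

k ≈ 2.61, β ≈ 0.00033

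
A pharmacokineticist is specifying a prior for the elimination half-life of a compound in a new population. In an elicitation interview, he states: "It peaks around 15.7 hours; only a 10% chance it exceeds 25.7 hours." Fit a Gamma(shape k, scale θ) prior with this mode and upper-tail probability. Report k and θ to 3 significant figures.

Gamma(k,θ) with k>1 has mode (k−1)θ, so θ = 15.7/(k−1).
Need P(X < 25.7) = 0.9 with θ tied to k this way. Start at k = 2, θ = 15.7: P(X<25.7) ≈ 0.487.
Too low — raise k to concentrate. Iterating converges to k ≈ 8.76.
Then θ = 15.7/(8.76−1) ≈ 2.02.

k ≈ 8.76, θ ≈ 2.02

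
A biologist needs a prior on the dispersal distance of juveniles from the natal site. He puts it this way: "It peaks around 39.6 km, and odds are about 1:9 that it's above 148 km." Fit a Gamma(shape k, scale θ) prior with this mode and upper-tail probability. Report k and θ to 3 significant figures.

Gamma(k,θ) with k>1 has mode (k−1)θ, so θ = 39.6/(k−1).
Need P(X < 148) = 0.9 with θ tied to k this way. Start at k = 2, θ = 39.6: P(X<148) ≈ 0.887.
Too low — raise k to concentrate. Iterating converges to k ≈ 2.07.
Then θ = 39.6/(2.07−1) ≈ 37.1.

k ≈ 2.07, θ ≈ 37.1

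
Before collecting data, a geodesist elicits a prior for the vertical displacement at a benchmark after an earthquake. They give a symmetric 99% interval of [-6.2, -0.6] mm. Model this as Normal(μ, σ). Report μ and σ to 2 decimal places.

μ = -3.40, σ = 1.09

A symmetric 99% interval runs μ ± z·σ with z = 2.576.
Half-width = 2.8, so σ = 2.8/2.576 = 1.09.
μ is the interval midpoint, -3.40.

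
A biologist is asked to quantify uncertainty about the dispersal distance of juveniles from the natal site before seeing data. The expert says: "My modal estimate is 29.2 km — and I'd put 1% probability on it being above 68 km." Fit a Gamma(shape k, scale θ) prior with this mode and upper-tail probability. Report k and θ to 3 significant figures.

k ≈ 7.67, θ ≈ 4.38

Gamma(k,θ) with k>1 has mode (k−1)θ, so θ = 29.2/(k−1).
Need P(X < 68) = 0.99 with θ tied to k this way. Start at k = 2, θ = 29.2: P(X<68) ≈ 0.676.
Too low — raise k to concentrate. Iterating converges to k ≈ 7.67.
Then θ = 29.2/(7.67−1) ≈ 4.38.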